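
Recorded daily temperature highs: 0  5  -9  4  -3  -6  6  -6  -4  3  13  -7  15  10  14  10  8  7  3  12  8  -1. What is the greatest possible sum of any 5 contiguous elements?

57

[0, 5, -9, 4, -3] → sum -3
[5, -9, 4, -3, -6] → sum -9
[-9, 4, -3, -6, 6] → sum -8
[4, -3, -6, 6, -6] → sum -5
[-3, -6, 6, -6, -4] → sum -13
[-6, 6, -6, -4, 3] → sum -7
[6, -6, -4, 3, 13] → sum 12
[-6, -4, 3, 13, -7] → sum -1
[-4, 3, 13, -7, 15] → sum 20
[3, 13, -7, 15, 10] → sum 34
[13, -7, 15, 10, 14] → sum 45
[-7, 15, 10, 14, 10] → sum 42
[15, 10, 14, 10, 8] → sum 57
[10, 14, 10, 8, 7] → sum 49
[14, 10, 8, 7, 3] → sum 42
[10, 8, 7, 3, 12] → sum 40
[8, 7, 3, 12, 8] → sum 38
[7, 3, 12, 8, -1] → sum 29
Greatest of these is 57.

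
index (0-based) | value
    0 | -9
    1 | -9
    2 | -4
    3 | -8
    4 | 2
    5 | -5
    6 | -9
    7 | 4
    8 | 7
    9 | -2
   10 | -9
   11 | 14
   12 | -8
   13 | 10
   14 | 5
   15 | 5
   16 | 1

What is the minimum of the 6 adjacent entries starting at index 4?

Elements at indices 4..9: 2, -5, -9, 4, 7, -2
min(2, -5, -9, 4, 7, -2) = -9

-9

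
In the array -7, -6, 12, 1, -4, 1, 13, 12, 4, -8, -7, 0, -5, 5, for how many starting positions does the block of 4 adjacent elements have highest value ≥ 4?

-7 -6 12 1 → max 12  ≥ 4 ✓
-6 12 1 -4 → max 12  ≥ 4 ✓
12 1 -4 1 → max 12  ≥ 4 ✓
1 -4 1 13 → max 13  ≥ 4 ✓
-4 1 13 12 → max 13  ≥ 4 ✓
1 13 12 4 → max 13  ≥ 4 ✓
13 12 4 -8 → max 13  ≥ 4 ✓
12 4 -8 -7 → max 12  ≥ 4 ✓
4 -8 -7 0 → max 4  ≥ 4 ✓
-8 -7 0 -5 → max 0
-7 0 -5 5 → max 5  ≥ 4 ✓
10 windows satisfy the condition.

10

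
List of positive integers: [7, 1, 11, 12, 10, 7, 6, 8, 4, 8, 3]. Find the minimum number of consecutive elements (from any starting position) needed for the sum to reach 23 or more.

Extend right; whenever the sum reaches 23, record the length and shrink from the left:
add 7: running sum 7 < 23
add 1: running sum 8 < 23
add 11: running sum 19 < 23
end 3: [11, 12] sum 23, len 2
end 4: [11, 12, 10] sum 33, len 3
end 5: [12, 10, 7] sum 29, len 3
end 6: [10, 7, 6] sum 23, len 3
end 7: [10, 7, 6, 8] sum 31, len 4
end 8: [7, 6, 8, 4] sum 25, len 4
end 9: [6, 8, 4, 8] sum 26, len 4
end 10: [8, 4, 8, 3] sum 23, len 4
Shortest qualifying length: 2.

2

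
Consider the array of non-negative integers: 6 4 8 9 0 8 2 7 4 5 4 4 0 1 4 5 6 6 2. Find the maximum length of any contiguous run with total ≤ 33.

[6] sum 6 len 1
[6, 4] sum 10 len 2
[6, 4, 8] sum 18 len 3
[6, 4, 8, 9] sum 27 len 4
[6, 4, 8, 9, 0] sum 27 len 5
[4, 8, 9, 0, 8] sum 29 len 5
[4, 8, 9, 0, 8, 2] sum 31 len 6
[9, 0, 8, 2, 7] sum 26 len 5
[9, 0, 8, 2, 7, 4] sum 30 len 6
[0, 8, 2, 7, 4, 5] sum 26 len 6
[0, 8, 2, 7, 4, 5, 4] sum 30 len 7
[2, 7, 4, 5, 4, 4] sum 26 len 6
[2, 7, 4, 5, 4, 4, 0] sum 26 len 7
[2, 7, 4, 5, 4, 4, 0, 1] sum 27 len 8
[2, 7, 4, 5, 4, 4, 0, 1, 4] sum 31 len 9
[4, 5, 4, 4, 0, 1, 4, 5] sum 27 len 8
[4, 5, 4, 4, 0, 1, 4, 5, 6] sum 33 len 9
[4, 4, 0, 1, 4, 5, 6, 6] sum 30 len 8
[4, 4, 0, 1, 4, 5, 6, 6, 2] sum 32 len 9
Longest length seen: 9.

9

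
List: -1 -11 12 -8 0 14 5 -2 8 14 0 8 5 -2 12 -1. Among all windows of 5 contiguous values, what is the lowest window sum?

Window sums for each of the 12 positions:
-1 -11 12 -8 0 → sum -8
-11 12 -8 0 14 → sum 7
12 -8 0 14 5 → sum 23
-8 0 14 5 -2 → sum 9
0 14 5 -2 8 → sum 25
14 5 -2 8 14 → sum 39
5 -2 8 14 0 → sum 25
-2 8 14 0 8 → sum 28
8 14 0 8 5 → sum 35
14 0 8 5 -2 → sum 25
0 8 5 -2 12 → sum 23
8 5 -2 12 -1 → sum 22
Lowest of these is -8.

-8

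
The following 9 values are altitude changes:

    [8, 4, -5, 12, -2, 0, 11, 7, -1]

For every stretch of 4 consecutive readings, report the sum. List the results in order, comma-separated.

19, 9, 5, 21, 16, 17

Sliding a size-4 window across the 9 values:
8 4 -5 12 → sum 19
4 -5 12 -2 → sum 9
-5 12 -2 0 → sum 5
12 -2 0 11 → sum 21
-2 0 11 7 → sum 16
0 11 7 -1 → sum 17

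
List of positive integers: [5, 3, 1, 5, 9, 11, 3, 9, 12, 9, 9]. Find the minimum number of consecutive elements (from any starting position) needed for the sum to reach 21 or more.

add 5: running sum 5 < 21
add 3: running sum 8 < 21
add 1: running sum 9 < 21
add 5: running sum 14 < 21
end 4: [5, 3, 1, 5, 9] sum 23, len 5
end 5: [5, 9, 11] sum 25, len 3
end 6: [9, 11, 3] sum 23, len 3
end 7: [11, 3, 9] sum 23, len 3
end 8: [9, 12] sum 21, len 2
end 9: [12, 9] sum 21, len 2
end 10: [12, 9, 9] sum 30, len 3
Shortest qualifying length: 2.

2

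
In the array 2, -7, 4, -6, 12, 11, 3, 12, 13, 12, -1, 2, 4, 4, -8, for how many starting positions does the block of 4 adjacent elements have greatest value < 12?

3

[2, -7, 4, -6] → max 4  < 12 ✓
[-7, 4, -6, 12] → max 12
[4, -6, 12, 11] → max 12
[-6, 12, 11, 3] → max 12
[12, 11, 3, 12] → max 12
[11, 3, 12, 13] → max 13
[3, 12, 13, 12] → max 13
[12, 13, 12, -1] → max 13
[13, 12, -1, 2] → max 13
[12, -1, 2, 4] → max 12
[-1, 2, 4, 4] → max 4  < 12 ✓
[2, 4, 4, -8] → max 4  < 12 ✓
3 windows satisfy the condition.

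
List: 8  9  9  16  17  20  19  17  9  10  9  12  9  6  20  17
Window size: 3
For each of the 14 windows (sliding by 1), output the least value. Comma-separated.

8, 9, 9, 16, 17, 17, 9, 9, 9, 9, 9, 6, 6, 6

(8, 9, 9) → min 8
(9, 9, 16) → min 9
(9, 16, 17) → min 9
(16, 17, 20) → min 16
(17, 20, 19) → min 17
(20, 19, 17) → min 17
(19, 17, 9) → min 9
(17, 9, 10) → min 9
(9, 10, 9) → min 9
(10, 9, 12) → min 9
(9, 12, 9) → min 9
(12, 9, 6) → min 6
(9, 6, 20) → min 6
(6, 20, 17) → min 6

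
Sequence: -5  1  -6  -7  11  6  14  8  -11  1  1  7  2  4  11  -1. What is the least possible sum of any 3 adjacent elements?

-12

[-5, 1, -6] → sum -10
[1, -6, -7] → sum -12
[-6, -7, 11] → sum -2
[-7, 11, 6] → sum 10
[11, 6, 14] → sum 31
[6, 14, 8] → sum 28
[14, 8, -11] → sum 11
[8, -11, 1] → sum -2
[-11, 1, 1] → sum -9
[1, 1, 7] → sum 9
[1, 7, 2] → sum 10
[7, 2, 4] → sum 13
[2, 4, 11] → sum 17
[4, 11, -1] → sum 14
Least of these is -12.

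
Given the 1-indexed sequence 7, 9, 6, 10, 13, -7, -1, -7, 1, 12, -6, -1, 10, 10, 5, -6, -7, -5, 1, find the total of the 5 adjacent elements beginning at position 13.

12

Elements at indices 13..17: 10, 10, 5, -6, -7
sum(10, 10, 5, -6, -7) = 12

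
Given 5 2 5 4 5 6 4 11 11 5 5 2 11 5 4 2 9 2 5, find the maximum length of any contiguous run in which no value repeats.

5

[5] len 1
[5, 2] len 2
[2, 5] len 2
[2, 5, 4] len 3
[4, 5] len 2
[4, 5, 6] len 3
[5, 6, 4] len 3
[5, 6, 4, 11] len 4
[11] len 1
[11, 5] len 2
[5] len 1
[5, 2] len 2
[5, 2, 11] len 3
[2, 11, 5] len 3
[2, 11, 5, 4] len 4
[11, 5, 4, 2] len 4
[11, 5, 4, 2, 9] len 5
[9, 2] len 2
[9, 2, 5] len 3
Longest all-distinct length: 5.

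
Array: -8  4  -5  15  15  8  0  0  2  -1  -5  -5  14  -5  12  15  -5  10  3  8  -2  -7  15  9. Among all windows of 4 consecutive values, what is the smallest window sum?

-9

[-8, 4, -5, 15] → sum 6
[4, -5, 15, 15] → sum 29
[-5, 15, 15, 8] → sum 33
[15, 15, 8, 0] → sum 38
[15, 8, 0, 0] → sum 23
[8, 0, 0, 2] → sum 10
[0, 0, 2, -1] → sum 1
[0, 2, -1, -5] → sum -4
[2, -1, -5, -5] → sum -9
[-1, -5, -5, 14] → sum 3
[-5, -5, 14, -5] → sum -1
[-5, 14, -5, 12] → sum 16
[14, -5, 12, 15] → sum 36
[-5, 12, 15, -5] → sum 17
[12, 15, -5, 10] → sum 32
[15, -5, 10, 3] → sum 23
[-5, 10, 3, 8] → sum 16
[10, 3, 8, -2] → sum 19
[3, 8, -2, -7] → sum 2
[8, -2, -7, 15] → sum 14
[-2, -7, 15, 9] → sum 15
Smallest of these is -9.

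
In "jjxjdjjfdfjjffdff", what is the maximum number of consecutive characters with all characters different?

3

add j: [j] len 1
add j (repeat j, move left end past it): [j] len 1
add x: [j, x] len 2
add j (repeat j, move left end past it): [x, j] len 2
add d: [x, j, d] len 3
add j (repeat j, move left end past it): [d, j] len 2
add j (repeat j, move left end past it): [j] len 1
add f: [j, f] len 2
add d: [j, f, d] len 3
add f (repeat f, move left end past it): [d, f] len 2
add j: [d, f, j] len 3
add j (repeat j, move left end past it): [j] len 1
add f: [j, f] len 2
add f (repeat f, move left end past it): [f] len 1
add d: [f, d] len 2
add f (repeat f, move left end past it): [d, f] len 2
add f (repeat f, move left end past it): [f] len 1
Longest all-distinct length: 3.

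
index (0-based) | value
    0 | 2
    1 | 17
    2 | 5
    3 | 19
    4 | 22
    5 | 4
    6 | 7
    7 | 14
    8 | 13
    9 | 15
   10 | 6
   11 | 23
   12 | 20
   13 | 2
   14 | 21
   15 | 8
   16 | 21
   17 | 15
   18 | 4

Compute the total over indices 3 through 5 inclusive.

45

Elements at indices 3..5: 19, 22, 4
sum(19, 22, 4) = 45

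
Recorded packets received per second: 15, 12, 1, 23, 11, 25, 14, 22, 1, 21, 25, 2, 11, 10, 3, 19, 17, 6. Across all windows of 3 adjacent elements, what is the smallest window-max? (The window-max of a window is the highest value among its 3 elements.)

11

Each size-3 window and its max:
(15, 12, 1) → max 15
(12, 1, 23) → max 23
(1, 23, 11) → max 23
(23, 11, 25) → max 25
(11, 25, 14) → max 25
(25, 14, 22) → max 25
(14, 22, 1) → max 22
(22, 1, 21) → max 22
(1, 21, 25) → max 25
(21, 25, 2) → max 25
(25, 2, 11) → max 25
(2, 11, 10) → max 11
(11, 10, 3) → max 11
(10, 3, 19) → max 19
(3, 19, 17) → max 19
(19, 17, 6) → max 19
Smallest of these is 11.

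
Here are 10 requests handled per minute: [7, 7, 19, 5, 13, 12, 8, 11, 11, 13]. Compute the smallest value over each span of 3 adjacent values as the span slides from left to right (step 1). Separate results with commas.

7, 5, 5, 5, 8, 8, 8, 11

7 7 19 → min 7
7 19 5 → min 5
19 5 13 → min 5
5 13 12 → min 5
13 12 8 → min 8
12 8 11 → min 8
8 11 11 → min 8
11 11 13 → min 11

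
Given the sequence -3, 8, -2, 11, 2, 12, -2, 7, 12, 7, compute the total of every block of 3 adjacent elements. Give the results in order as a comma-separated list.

-3 8 -2 → sum 3
8 -2 11 → sum 17
-2 11 2 → sum 11
11 2 12 → sum 25
2 12 -2 → sum 12
12 -2 7 → sum 17
-2 7 12 → sum 17
7 12 7 → sum 26

3, 17, 11, 25, 12, 17, 17, 26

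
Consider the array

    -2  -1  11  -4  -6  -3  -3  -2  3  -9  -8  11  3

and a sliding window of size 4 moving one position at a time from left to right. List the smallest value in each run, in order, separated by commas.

(-2, -1, 11, -4) → min -4
(-1, 11, -4, -6) → min -6
(11, -4, -6, -3) → min -6
(-4, -6, -3, -3) → min -6
(-6, -3, -3, -2) → min -6
(-3, -3, -2, 3) → min -3
(-3, -2, 3, -9) → min -9
(-2, 3, -9, -8) → min -9
(3, -9, -8, 11) → min -9
(-9, -8, 11, 3) → min -9

-4, -6, -6, -6, -6, -3, -9, -9, -9, -9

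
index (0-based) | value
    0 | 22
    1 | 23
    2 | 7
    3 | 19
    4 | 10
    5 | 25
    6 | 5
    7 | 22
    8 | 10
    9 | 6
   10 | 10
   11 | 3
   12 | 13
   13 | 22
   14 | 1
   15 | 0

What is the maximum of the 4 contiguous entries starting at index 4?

Elements at indices 4..7: 10, 25, 5, 22
max(10, 25, 5, 22) = 25

25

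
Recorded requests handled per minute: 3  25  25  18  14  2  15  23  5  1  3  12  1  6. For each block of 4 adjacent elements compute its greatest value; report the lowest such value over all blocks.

12

3 25 25 18 → max 25
25 25 18 14 → max 25
25 18 14 2 → max 25
18 14 2 15 → max 18
14 2 15 23 → max 23
2 15 23 5 → max 23
15 23 5 1 → max 23
23 5 1 3 → max 23
5 1 3 12 → max 12
1 3 12 1 → max 12
3 12 1 6 → max 12
Lowest of these is 12.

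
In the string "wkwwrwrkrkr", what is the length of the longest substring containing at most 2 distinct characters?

5

Extend right; when distinct count exceeds 2, shrink from the left:
[w] 1 distinct, len 1
[w, k] 2 distinct, len 2
[w, k, w] 2 distinct, len 3
[w, k, w, w] 2 distinct, len 4
[w, w, r] 2 distinct, len 3
[w, w, r, w] 2 distinct, len 4
[w, w, r, w, r] 2 distinct, len 5
[r, k] 2 distinct, len 2
[r, k, r] 2 distinct, len 3
[r, k, r, k] 2 distinct, len 4
[r, k, r, k, r] 2 distinct, len 5
Longest length with ≤2 distinct: 5.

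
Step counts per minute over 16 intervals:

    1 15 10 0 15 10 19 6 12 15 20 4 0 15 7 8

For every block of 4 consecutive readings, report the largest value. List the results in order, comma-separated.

(1, 15, 10, 0) → max 15
(15, 10, 0, 15) → max 15
(10, 0, 15, 10) → max 15
(0, 15, 10, 19) → max 19
(15, 10, 19, 6) → max 19
(10, 19, 6, 12) → max 19
(19, 6, 12, 15) → max 19
(6, 12, 15, 20) → max 20
(12, 15, 20, 4) → max 20
(15, 20, 4, 0) → max 20
(20, 4, 0, 15) → max 20
(4, 0, 15, 7) → max 15
(0, 15, 7, 8) → max 15

15, 15, 15, 19, 19, 19, 19, 20, 20, 20, 20, 15, 15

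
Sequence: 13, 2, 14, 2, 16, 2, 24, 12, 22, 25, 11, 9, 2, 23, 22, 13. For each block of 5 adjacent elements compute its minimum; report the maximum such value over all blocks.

[13, 2, 14, 2, 16] → min 2
[2, 14, 2, 16, 2] → min 2
[14, 2, 16, 2, 24] → min 2
[2, 16, 2, 24, 12] → min 2
[16, 2, 24, 12, 22] → min 2
[2, 24, 12, 22, 25] → min 2
[24, 12, 22, 25, 11] → min 11
[12, 22, 25, 11, 9] → min 9
[22, 25, 11, 9, 2] → min 2
[25, 11, 9, 2, 23] → min 2
[11, 9, 2, 23, 22] → min 2
[9, 2, 23, 22, 13] → min 2
Maximum of these is 11.

11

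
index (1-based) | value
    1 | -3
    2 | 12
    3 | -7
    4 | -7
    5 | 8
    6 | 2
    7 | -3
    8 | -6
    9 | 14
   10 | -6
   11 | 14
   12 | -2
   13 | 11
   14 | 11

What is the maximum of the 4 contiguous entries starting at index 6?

14

Elements at indices 6..9: 2, -3, -6, 14
max(2, -3, -6, 14) = 14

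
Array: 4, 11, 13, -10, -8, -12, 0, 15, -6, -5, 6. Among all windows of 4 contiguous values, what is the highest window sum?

(4, 11, 13, -10) → sum 18
(11, 13, -10, -8) → sum 6
(13, -10, -8, -12) → sum -17
(-10, -8, -12, 0) → sum -30
(-8, -12, 0, 15) → sum -5
(-12, 0, 15, -6) → sum -3
(0, 15, -6, -5) → sum 4
(15, -6, -5, 6) → sum 10
Highest of these is 18.

18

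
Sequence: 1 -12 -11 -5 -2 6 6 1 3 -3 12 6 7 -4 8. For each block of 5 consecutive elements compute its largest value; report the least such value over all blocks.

1

(1, -12, -11, -5, -2) → max 1
(-12, -11, -5, -2, 6) → max 6
(-11, -5, -2, 6, 6) → max 6
(-5, -2, 6, 6, 1) → max 6
(-2, 6, 6, 1, 3) → max 6
(6, 6, 1, 3, -3) → max 6
(6, 1, 3, -3, 12) → max 12
(1, 3, -3, 12, 6) → max 12
(3, -3, 12, 6, 7) → max 12
(-3, 12, 6, 7, -4) → max 12
(12, 6, 7, -4, 8) → max 12
Least of these is 1.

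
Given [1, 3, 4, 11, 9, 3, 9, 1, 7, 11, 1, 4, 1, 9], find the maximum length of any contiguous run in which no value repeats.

add 1: [1] len 1
add 3: [1, 3] len 2
add 4: [1, 3, 4] len 3
add 11: [1, 3, 4, 11] len 4
add 9: [1, 3, 4, 11, 9] len 5
add 3 (repeat 3, move left end past it): [4, 11, 9, 3] len 4
add 9 (repeat 9, move left end past it): [3, 9] len 2
add 1: [3, 9, 1] len 3
add 7: [3, 9, 1, 7] len 4
add 11: [3, 9, 1, 7, 11] len 5
add 1 (repeat 1, move left end past it): [7, 11, 1] len 3
add 4: [7, 11, 1, 4] len 4
add 1 (repeat 1, move left end past it): [4, 1] len 2
add 9: [4, 1, 9] len 3
Longest all-distinct length: 5.

5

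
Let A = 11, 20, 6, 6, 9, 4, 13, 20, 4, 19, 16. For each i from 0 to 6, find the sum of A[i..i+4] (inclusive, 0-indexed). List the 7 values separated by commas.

11 20 6 6 9 → sum 52
20 6 6 9 4 → sum 45
6 6 9 4 13 → sum 38
6 9 4 13 20 → sum 52
9 4 13 20 4 → sum 50
4 13 20 4 19 → sum 60
13 20 4 19 16 → sum 72

52, 45, 38, 52, 50, 60, 72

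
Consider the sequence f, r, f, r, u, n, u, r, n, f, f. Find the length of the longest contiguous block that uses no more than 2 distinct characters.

Extend right; when distinct count exceeds 2, shrink from the left:
add f: window [f] (1 distinct), len 1
add r: window [f, r] (2 distinct), len 2
add f: window [f, r, f] (2 distinct), len 3
add r: window [f, r, f, r] (2 distinct), len 4
add u: window [r, u] (2 distinct), len 2
add n: window [u, n] (2 distinct), len 2
add u: window [u, n, u] (2 distinct), len 3
add r: window [u, r] (2 distinct), len 2
add n: window [r, n] (2 distinct), len 2
add f: window [n, f] (2 distinct), len 2
add f: window [n, f, f] (2 distinct), len 3
Longest length with ≤2 distinct: 4.

4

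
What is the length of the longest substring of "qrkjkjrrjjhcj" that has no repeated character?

add q: [q] len 1
add r: [q, r] len 2
add k: [q, r, k] len 3
add j: [q, r, k, j] len 4
add k (repeat k, move left end past it): [j, k] len 2
add j (repeat j, move left end past it): [k, j] len 2
add r: [k, j, r] len 3
add r (repeat r, move left end past it): [r] len 1
add j: [r, j] len 2
add j (repeat j, move left end past it): [j] len 1
add h: [j, h] len 2
add c: [j, h, c] len 3
add j (repeat j, move left end past it): [h, c, j] len 3
Longest all-distinct length: 4.

4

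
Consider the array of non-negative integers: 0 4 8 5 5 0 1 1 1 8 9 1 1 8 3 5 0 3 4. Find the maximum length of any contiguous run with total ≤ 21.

7

Extend to the right; shrink from the left whenever the sum exceeds 21:
→ 0: sum 0, len 1
→ 4: sum 4, len 2
→ 8: sum 12, len 3
→ 5: sum 17, len 4
→ 5 (dropped 0, 4): sum 18, len 3
→ 0: sum 18, len 4
→ 1: sum 19, len 5
→ 1: sum 20, len 6
→ 1: sum 21, len 7
→ 8 (dropped 8): sum 21, len 7
→ 9 (dropped 5, 5): sum 20, len 6
→ 1: sum 21, len 7
→ 1 (dropped 0, 1): sum 21, len 6
→ 8 (dropped 1, 1, 8): sum 19, len 4
→ 3 (dropped 9): sum 13, len 4
→ 5: sum 18, len 5
→ 0: sum 18, len 6
→ 3: sum 21, len 7
→ 4 (dropped 1, 1, 8): sum 15, len 5
Longest length seen: 7.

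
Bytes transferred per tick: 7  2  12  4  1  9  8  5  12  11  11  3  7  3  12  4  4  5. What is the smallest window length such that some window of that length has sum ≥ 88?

12

add 7: running sum 7 < 88
add 2: running sum 9 < 88
add 12: running sum 21 < 88
add 4: running sum 25 < 88
add 1: running sum 26 < 88
add 9: running sum 35 < 88
add 8: running sum 43 < 88
add 5: running sum 48 < 88
add 12: running sum 60 < 88
add 11: running sum 71 < 88
add 11: running sum 82 < 88
add 3: running sum 85 < 88
add 7: shortest ending here [7, 2, 12, 4, 1, 9, 8, 5, 12, 11, 11, 3, 7] sum 92, len 13
add 3: shortest ending here [2, 12, 4, 1, 9, 8, 5, 12, 11, 11, 3, 7, 3] sum 88, len 13
add 12: shortest ending here [12, 4, 1, 9, 8, 5, 12, 11, 11, 3, 7, 3, 12] sum 98, len 13
add 4: shortest ending here [4, 1, 9, 8, 5, 12, 11, 11, 3, 7, 3, 12, 4] sum 90, len 13
add 4: shortest ending here [9, 8, 5, 12, 11, 11, 3, 7, 3, 12, 4, 4] sum 89, len 12
add 5: shortest ending here [9, 8, 5, 12, 11, 11, 3, 7, 3, 12, 4, 4, 5] sum 94, len 13
Shortest qualifying length: 12.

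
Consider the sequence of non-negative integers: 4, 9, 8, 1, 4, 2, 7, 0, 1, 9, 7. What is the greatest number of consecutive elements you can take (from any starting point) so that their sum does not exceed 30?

Extend to the right; shrink from the left whenever the sum exceeds 30:
→ 4: sum 4, len 1
→ 9: sum 13, len 2
→ 8: sum 21, len 3
→ 1: sum 22, len 4
→ 4: sum 26, len 5
→ 2: sum 28, len 6
→ 7 (dropped 4, 9): sum 22, len 5
→ 0: sum 22, len 6
→ 1: sum 23, len 7
→ 9 (dropped 8): sum 24, len 7
→ 7 (dropped 1): sum 30, len 7
Longest length seen: 7.

7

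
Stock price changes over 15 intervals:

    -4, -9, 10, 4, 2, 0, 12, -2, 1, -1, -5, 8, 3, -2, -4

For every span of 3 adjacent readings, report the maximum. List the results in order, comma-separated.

10, 10, 10, 4, 12, 12, 12, 1, 1, 8, 8, 8, 3

[-4, -9, 10] → max 10
[-9, 10, 4] → max 10
[10, 4, 2] → max 10
[4, 2, 0] → max 4
[2, 0, 12] → max 12
[0, 12, -2] → max 12
[12, -2, 1] → max 12
[-2, 1, -1] → max 1
[1, -1, -5] → max 1
[-1, -5, 8] → max 8
[-5, 8, 3] → max 8
[8, 3, -2] → max 8
[3, -2, -4] → max 3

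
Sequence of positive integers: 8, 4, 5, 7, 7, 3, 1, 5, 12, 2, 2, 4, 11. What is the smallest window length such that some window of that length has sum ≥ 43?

add 8: running sum 8 < 43
add 4: running sum 12 < 43
add 5: running sum 17 < 43
add 7: running sum 24 < 43
add 7: running sum 31 < 43
add 3: running sum 34 < 43
add 1: running sum 35 < 43
add 5: running sum 40 < 43
end 8: [4, 5, 7, 7, 3, 1, 5, 12] sum 44, len 8
end 9: [4, 5, 7, 7, 3, 1, 5, 12, 2] sum 46, len 9
end 10: [5, 7, 7, 3, 1, 5, 12, 2, 2] sum 44, len 9
end 11: [7, 7, 3, 1, 5, 12, 2, 2, 4] sum 43, len 9
end 12: [7, 3, 1, 5, 12, 2, 2, 4, 11] sum 47, len 9
Shortest qualifying length: 8.

8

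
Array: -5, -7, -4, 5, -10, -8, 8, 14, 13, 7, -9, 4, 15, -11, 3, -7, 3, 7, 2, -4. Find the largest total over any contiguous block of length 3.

(-5, -7, -4) → sum -16
(-7, -4, 5) → sum -6
(-4, 5, -10) → sum -9
(5, -10, -8) → sum -13
(-10, -8, 8) → sum -10
(-8, 8, 14) → sum 14
(8, 14, 13) → sum 35
(14, 13, 7) → sum 34
(13, 7, -9) → sum 11
(7, -9, 4) → sum 2
(-9, 4, 15) → sum 10
(4, 15, -11) → sum 8
(15, -11, 3) → sum 7
(-11, 3, -7) → sum -15
(3, -7, 3) → sum -1
(-7, 3, 7) → sum 3
(3, 7, 2) → sum 12
(7, 2, -4) → sum 5
Largest of these is 35.

35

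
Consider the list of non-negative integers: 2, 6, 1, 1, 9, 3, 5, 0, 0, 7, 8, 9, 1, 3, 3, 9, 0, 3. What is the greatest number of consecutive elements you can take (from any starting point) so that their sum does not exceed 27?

9

add 2: [2] sum 2, len 1
add 6: [2, 6] sum 8, len 2
add 1: [2, 6, 1] sum 9, len 3
add 1: [2, 6, 1, 1] sum 10, len 4
add 9: [2, 6, 1, 1, 9] sum 19, len 5
add 3: [2, 6, 1, 1, 9, 3] sum 22, len 6
add 5: [2, 6, 1, 1, 9, 3, 5] sum 27, len 7
add 0: [2, 6, 1, 1, 9, 3, 5, 0] sum 27, len 8
add 0: [2, 6, 1, 1, 9, 3, 5, 0, 0] sum 27, len 9
add 7: [1, 1, 9, 3, 5, 0, 0, 7] sum 26, len 8
add 8: [3, 5, 0, 0, 7, 8] sum 23, len 6
add 9: [0, 0, 7, 8, 9] sum 24, len 5
add 1: [0, 0, 7, 8, 9, 1] sum 25, len 6
add 3: [8, 9, 1, 3] sum 21, len 4
add 3: [8, 9, 1, 3, 3] sum 24, len 5
add 9: [9, 1, 3, 3, 9] sum 25, len 5
add 0: [9, 1, 3, 3, 9, 0] sum 25, len 6
add 3: [1, 3, 3, 9, 0, 3] sum 19, len 6
Longest length seen: 9.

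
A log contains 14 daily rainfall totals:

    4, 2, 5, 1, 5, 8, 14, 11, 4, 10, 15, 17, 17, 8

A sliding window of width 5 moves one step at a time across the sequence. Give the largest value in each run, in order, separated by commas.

Sliding a size-5 window across the 14 values:
[4, 2, 5, 1, 5] → max 5
[2, 5, 1, 5, 8] → max 8
[5, 1, 5, 8, 14] → max 14
[1, 5, 8, 14, 11] → max 14
[5, 8, 14, 11, 4] → max 14
[8, 14, 11, 4, 10] → max 14
[14, 11, 4, 10, 15] → max 15
[11, 4, 10, 15, 17] → max 17
[4, 10, 15, 17, 17] → max 17
[10, 15, 17, 17, 8] → max 17

5, 8, 14, 14, 14, 14, 15, 17, 17, 17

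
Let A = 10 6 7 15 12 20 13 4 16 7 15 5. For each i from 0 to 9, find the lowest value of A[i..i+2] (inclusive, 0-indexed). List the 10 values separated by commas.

6, 6, 7, 12, 12, 4, 4, 4, 7, 5

[10, 6, 7] → min 6
[6, 7, 15] → min 6
[7, 15, 12] → min 7
[15, 12, 20] → min 12
[12, 20, 13] → min 12
[20, 13, 4] → min 4
[13, 4, 16] → min 4
[4, 16, 7] → min 4
[16, 7, 15] → min 7
[7, 15, 5] → min 5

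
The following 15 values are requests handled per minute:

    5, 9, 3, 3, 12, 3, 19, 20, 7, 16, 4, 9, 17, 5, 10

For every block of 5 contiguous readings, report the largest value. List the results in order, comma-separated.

12, 12, 19, 20, 20, 20, 20, 20, 17, 17, 17

Sliding a size-5 window across the 15 values:
5 9 3 3 12 → max 12
9 3 3 12 3 → max 12
3 3 12 3 19 → max 19
3 12 3 19 20 → max 20
12 3 19 20 7 → max 20
3 19 20 7 16 → max 20
19 20 7 16 4 → max 20
20 7 16 4 9 → max 20
7 16 4 9 17 → max 17
16 4 9 17 5 → max 17
4 9 17 5 10 → max 17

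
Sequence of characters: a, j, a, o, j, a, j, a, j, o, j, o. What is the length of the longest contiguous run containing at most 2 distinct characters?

5

Extend right; when distinct count exceeds 2, shrink from the left:
[a] 1 distinct, len 1
[a, j] 2 distinct, len 2
[a, j, a] 2 distinct, len 3
[a, o] 2 distinct, len 2
[o, j] 2 distinct, len 2
[j, a] 2 distinct, len 2
[j, a, j] 2 distinct, len 3
[j, a, j, a] 2 distinct, len 4
[j, a, j, a, j] 2 distinct, len 5
[j, o] 2 distinct, len 2
[j, o, j] 2 distinct, len 3
[j, o, j, o] 2 distinct, len 4
Longest length with ≤2 distinct: 5.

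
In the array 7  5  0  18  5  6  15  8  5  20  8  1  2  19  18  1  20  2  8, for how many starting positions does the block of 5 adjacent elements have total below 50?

[7, 5, 0, 18, 5] → sum 35  < 50 ✓
[5, 0, 18, 5, 6] → sum 34  < 50 ✓
[0, 18, 5, 6, 15] → sum 44  < 50 ✓
[18, 5, 6, 15, 8] → sum 52
[5, 6, 15, 8, 5] → sum 39  < 50 ✓
[6, 15, 8, 5, 20] → sum 54
[15, 8, 5, 20, 8] → sum 56
[8, 5, 20, 8, 1] → sum 42  < 50 ✓
[5, 20, 8, 1, 2] → sum 36  < 50 ✓
[20, 8, 1, 2, 19] → sum 50
[8, 1, 2, 19, 18] → sum 48  < 50 ✓
[1, 2, 19, 18, 1] → sum 41  < 50 ✓
[2, 19, 18, 1, 20] → sum 60
[19, 18, 1, 20, 2] → sum 60
[18, 1, 20, 2, 8] → sum 49  < 50 ✓
9 windows satisfy the condition.

9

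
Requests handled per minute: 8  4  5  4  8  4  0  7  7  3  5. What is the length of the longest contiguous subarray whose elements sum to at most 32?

7

add 8: [8] sum 8, len 1
add 4: [8, 4] sum 12, len 2
add 5: [8, 4, 5] sum 17, len 3
add 4: [8, 4, 5, 4] sum 21, len 4
add 8: [8, 4, 5, 4, 8] sum 29, len 5
add 4: [4, 5, 4, 8, 4] sum 25, len 5
add 0: [4, 5, 4, 8, 4, 0] sum 25, len 6
add 7: [4, 5, 4, 8, 4, 0, 7] sum 32, len 7
add 7: [4, 8, 4, 0, 7, 7] sum 30, len 6
add 3: [8, 4, 0, 7, 7, 3] sum 29, len 6
add 5: [4, 0, 7, 7, 3, 5] sum 26, len 6
Longest length seen: 7.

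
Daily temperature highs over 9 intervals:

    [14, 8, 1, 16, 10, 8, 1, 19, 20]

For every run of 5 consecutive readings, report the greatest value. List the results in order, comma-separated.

Sliding a size-5 window across the 9 values:
[14, 8, 1, 16, 10] → max 16
[8, 1, 16, 10, 8] → max 16
[1, 16, 10, 8, 1] → max 16
[16, 10, 8, 1, 19] → max 19
[10, 8, 1, 19, 20] → max 20

16, 16, 16, 19, 20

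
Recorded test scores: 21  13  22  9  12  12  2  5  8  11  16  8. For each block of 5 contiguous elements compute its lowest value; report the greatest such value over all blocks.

9

Each size-5 window and its min:
[21, 13, 22, 9, 12] → min 9
[13, 22, 9, 12, 12] → min 9
[22, 9, 12, 12, 2] → min 2
[9, 12, 12, 2, 5] → min 2
[12, 12, 2, 5, 8] → min 2
[12, 2, 5, 8, 11] → min 2
[2, 5, 8, 11, 16] → min 2
[5, 8, 11, 16, 8] → min 5
Greatest of these is 9.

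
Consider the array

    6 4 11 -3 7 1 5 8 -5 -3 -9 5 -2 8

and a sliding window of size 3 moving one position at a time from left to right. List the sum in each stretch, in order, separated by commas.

(6, 4, 11) → sum 21
(4, 11, -3) → sum 12
(11, -3, 7) → sum 15
(-3, 7, 1) → sum 5
(7, 1, 5) → sum 13
(1, 5, 8) → sum 14
(5, 8, -5) → sum 8
(8, -5, -3) → sum 0
(-5, -3, -9) → sum -17
(-3, -9, 5) → sum -7
(-9, 5, -2) → sum -6
(5, -2, 8) → sum 11

21, 12, 15, 5, 13, 14, 8, 0, -17, -7, -6, 11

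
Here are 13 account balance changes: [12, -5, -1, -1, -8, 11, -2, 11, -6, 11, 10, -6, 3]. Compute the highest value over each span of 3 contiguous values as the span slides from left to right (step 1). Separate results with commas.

12 -5 -1 → max 12
-5 -1 -1 → max -1
-1 -1 -8 → max -1
-1 -8 11 → max 11
-8 11 -2 → max 11
11 -2 11 → max 11
-2 11 -6 → max 11
11 -6 11 → max 11
-6 11 10 → max 11
11 10 -6 → max 11
10 -6 3 → max 10

12, -1, -1, 11, 11, 11, 11, 11, 11, 11, 10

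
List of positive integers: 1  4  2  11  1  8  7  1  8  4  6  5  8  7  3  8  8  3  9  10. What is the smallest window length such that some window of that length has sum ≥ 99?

add 1: running sum 1 < 99
add 4: running sum 5 < 99
add 2: running sum 7 < 99
add 11: running sum 18 < 99
add 1: running sum 19 < 99
add 8: running sum 27 < 99
add 7: running sum 34 < 99
add 1: running sum 35 < 99
add 8: running sum 43 < 99
add 4: running sum 47 < 99
add 6: running sum 53 < 99
add 5: running sum 58 < 99
add 8: running sum 66 < 99
add 7: running sum 73 < 99
add 3: running sum 76 < 99
add 8: running sum 84 < 99
add 8: running sum 92 < 99
add 3: running sum 95 < 99
end 18: [2, 11, 1, 8, 7, 1, 8, 4, 6, 5, 8, 7, 3, 8, 8, 3, 9] sum 99, len 17
end 19: [11, 1, 8, 7, 1, 8, 4, 6, 5, 8, 7, 3, 8, 8, 3, 9, 10] sum 107, len 17
Shortest qualifying length: 17.

17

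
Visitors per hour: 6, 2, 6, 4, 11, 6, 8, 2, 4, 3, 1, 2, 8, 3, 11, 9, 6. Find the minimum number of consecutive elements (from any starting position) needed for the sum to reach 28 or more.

add 6: running sum 6 < 28
add 2: running sum 8 < 28
add 6: running sum 14 < 28
add 4: running sum 18 < 28
end 4: [6, 2, 6, 4, 11] sum 29, len 5
end 5: [2, 6, 4, 11, 6] sum 29, len 5
end 6: [4, 11, 6, 8] sum 29, len 4
end 7: [4, 11, 6, 8, 2] sum 31, len 5
end 8: [11, 6, 8, 2, 4] sum 31, len 5
end 9: [11, 6, 8, 2, 4, 3] sum 34, len 6
end 10: [11, 6, 8, 2, 4, 3, 1] sum 35, len 7
end 11: [11, 6, 8, 2, 4, 3, 1, 2] sum 37, len 8
end 12: [8, 2, 4, 3, 1, 2, 8] sum 28, len 7
end 13: [8, 2, 4, 3, 1, 2, 8, 3] sum 31, len 8
end 14: [3, 1, 2, 8, 3, 11] sum 28, len 6
end 15: [8, 3, 11, 9] sum 31, len 4
end 16: [3, 11, 9, 6] sum 29, len 4
Shortest qualifying length: 4.

4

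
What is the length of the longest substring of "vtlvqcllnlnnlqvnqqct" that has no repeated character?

add v: [v] len 1
add t: [v, t] len 2
add l: [v, t, l] len 3
add v (repeat v, move left end past it): [t, l, v] len 3
add q: [t, l, v, q] len 4
add c: [t, l, v, q, c] len 5
add l (repeat l, move left end past it): [v, q, c, l] len 4
add l (repeat l, move left end past it): [l] len 1
add n: [l, n] len 2
add l (repeat l, move left end past it): [n, l] len 2
add n (repeat n, move left end past it): [l, n] len 2
add n (repeat n, move left end past it): [n] len 1
add l: [n, l] len 2
add q: [n, l, q] len 3
add v: [n, l, q, v] len 4
add n (repeat n, move left end past it): [l, q, v, n] len 4
add q (repeat q, move left end past it): [v, n, q] len 3
add q (repeat q, move left end past it): [q] len 1
add c: [q, c] len 2
add t: [q, c, t] len 3
Longest all-distinct length: 5.

5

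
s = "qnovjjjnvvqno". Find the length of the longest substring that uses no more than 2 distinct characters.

4

Extend right; when distinct count exceeds 2, shrink from the left:
[q] 1 distinct, len 1
[q, n] 2 distinct, len 2
[n, o] 2 distinct, len 2
[o, v] 2 distinct, len 2
[v, j] 2 distinct, len 2
[v, j, j] 2 distinct, len 3
[v, j, j, j] 2 distinct, len 4
[j, j, j, n] 2 distinct, len 4
[n, v] 2 distinct, len 2
[n, v, v] 2 distinct, len 3
[v, v, q] 2 distinct, len 3
[q, n] 2 distinct, len 2
[n, o] 2 distinct, len 2
Longest length with ≤2 distinct: 4.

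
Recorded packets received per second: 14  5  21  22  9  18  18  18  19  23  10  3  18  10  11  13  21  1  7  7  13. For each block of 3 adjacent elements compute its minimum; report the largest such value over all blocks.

Each size-3 window and its min:
14 5 21 → min 5
5 21 22 → min 5
21 22 9 → min 9
22 9 18 → min 9
9 18 18 → min 9
18 18 18 → min 18
18 18 19 → min 18
18 19 23 → min 18
19 23 10 → min 10
23 10 3 → min 3
10 3 18 → min 3
3 18 10 → min 3
18 10 11 → min 10
10 11 13 → min 10
11 13 21 → min 11
13 21 1 → min 1
21 1 7 → min 1
1 7 7 → min 1
7 7 13 → min 7
Largest of these is 18.

18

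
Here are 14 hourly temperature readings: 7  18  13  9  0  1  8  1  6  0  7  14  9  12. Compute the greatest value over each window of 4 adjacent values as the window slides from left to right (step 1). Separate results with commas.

18, 18, 13, 9, 8, 8, 8, 7, 14, 14, 14

Sliding a size-4 window across the 14 values:
(7, 18, 13, 9) → max 18
(18, 13, 9, 0) → max 18
(13, 9, 0, 1) → max 13
(9, 0, 1, 8) → max 9
(0, 1, 8, 1) → max 8
(1, 8, 1, 6) → max 8
(8, 1, 6, 0) → max 8
(1, 6, 0, 7) → max 7
(6, 0, 7, 14) → max 14
(0, 7, 14, 9) → max 14
(7, 14, 9, 12) → max 14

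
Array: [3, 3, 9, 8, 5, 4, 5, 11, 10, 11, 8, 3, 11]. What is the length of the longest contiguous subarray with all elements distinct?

[3] len 1
[3] len 1
[3, 9] len 2
[3, 9, 8] len 3
[3, 9, 8, 5] len 4
[3, 9, 8, 5, 4] len 5
[4, 5] len 2
[4, 5, 11] len 3
[4, 5, 11, 10] len 4
[10, 11] len 2
[10, 11, 8] len 3
[10, 11, 8, 3] len 4
[8, 3, 11] len 3
Longest all-distinct length: 5.

5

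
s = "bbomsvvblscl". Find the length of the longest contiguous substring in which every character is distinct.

add b: [b] len 1
add b (repeat b, move left end past it): [b] len 1
add o: [b, o] len 2
add m: [b, o, m] len 3
add s: [b, o, m, s] len 4
add v: [b, o, m, s, v] len 5
add v (repeat v, move left end past it): [v] len 1
add b: [v, b] len 2
add l: [v, b, l] len 3
add s: [v, b, l, s] len 4
add c: [v, b, l, s, c] len 5
add l (repeat l, move left end past it): [s, c, l] len 3
Longest all-distinct length: 5.

5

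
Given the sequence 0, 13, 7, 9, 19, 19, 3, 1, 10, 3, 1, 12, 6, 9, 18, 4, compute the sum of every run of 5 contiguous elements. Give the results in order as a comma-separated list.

48, 67, 57, 51, 52, 36, 18, 27, 32, 31, 46, 49

[0, 13, 7, 9, 19] → sum 48
[13, 7, 9, 19, 19] → sum 67
[7, 9, 19, 19, 3] → sum 57
[9, 19, 19, 3, 1] → sum 51
[19, 19, 3, 1, 10] → sum 52
[19, 3, 1, 10, 3] → sum 36
[3, 1, 10, 3, 1] → sum 18
[1, 10, 3, 1, 12] → sum 27
[10, 3, 1, 12, 6] → sum 32
[3, 1, 12, 6, 9] → sum 31
[1, 12, 6, 9, 18] → sum 46
[12, 6, 9, 18, 4] → sum 49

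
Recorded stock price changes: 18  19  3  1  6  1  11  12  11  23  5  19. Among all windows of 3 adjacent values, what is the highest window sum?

47

(18, 19, 3) → sum 40
(19, 3, 1) → sum 23
(3, 1, 6) → sum 10
(1, 6, 1) → sum 8
(6, 1, 11) → sum 18
(1, 11, 12) → sum 24
(11, 12, 11) → sum 34
(12, 11, 23) → sum 46
(11, 23, 5) → sum 39
(23, 5, 19) → sum 47
Highest of these is 47.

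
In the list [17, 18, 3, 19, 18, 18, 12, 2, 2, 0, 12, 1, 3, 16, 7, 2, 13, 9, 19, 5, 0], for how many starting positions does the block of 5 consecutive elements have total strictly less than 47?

(17, 18, 3, 19, 18) → sum 75
(18, 3, 19, 18, 18) → sum 76
(3, 19, 18, 18, 12) → sum 70
(19, 18, 18, 12, 2) → sum 69
(18, 18, 12, 2, 2) → sum 52
(18, 12, 2, 2, 0) → sum 34  < 47 ✓
(12, 2, 2, 0, 12) → sum 28  < 47 ✓
(2, 2, 0, 12, 1) → sum 17  < 47 ✓
(2, 0, 12, 1, 3) → sum 18  < 47 ✓
(0, 12, 1, 3, 16) → sum 32  < 47 ✓
(12, 1, 3, 16, 7) → sum 39  < 47 ✓
(1, 3, 16, 7, 2) → sum 29  < 47 ✓
(3, 16, 7, 2, 13) → sum 41  < 47 ✓
(16, 7, 2, 13, 9) → sum 47
(7, 2, 13, 9, 19) → sum 50
(2, 13, 9, 19, 5) → sum 48
(13, 9, 19, 5, 0) → sum 46  < 47 ✓
9 windows satisfy the condition.

9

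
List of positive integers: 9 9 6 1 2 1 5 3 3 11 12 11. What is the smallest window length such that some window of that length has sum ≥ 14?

add 9: running sum 9 < 14
add 9: shortest ending here [9, 9] sum 18, len 2
add 6: shortest ending here [9, 6] sum 15, len 2
add 1: shortest ending here [9, 6, 1] sum 16, len 3
add 2: shortest ending here [9, 6, 1, 2] sum 18, len 4
add 1: shortest ending here [9, 6, 1, 2, 1] sum 19, len 5
add 5: shortest ending here [6, 1, 2, 1, 5] sum 15, len 5
add 3: shortest ending here [6, 1, 2, 1, 5, 3] sum 18, len 6
add 3: shortest ending here [2, 1, 5, 3, 3] sum 14, len 5
add 11: shortest ending here [3, 11] sum 14, len 2
add 12: shortest ending here [11, 12] sum 23, len 2
add 11: shortest ending here [12, 11] sum 23, len 2
Shortest qualifying length: 2.

2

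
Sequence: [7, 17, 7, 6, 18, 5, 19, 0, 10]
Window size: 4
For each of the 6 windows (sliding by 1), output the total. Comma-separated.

Sliding a size-4 window across the 9 values:
[7, 17, 7, 6] → sum 37
[17, 7, 6, 18] → sum 48
[7, 6, 18, 5] → sum 36
[6, 18, 5, 19] → sum 48
[18, 5, 19, 0] → sum 42
[5, 19, 0, 10] → sum 34

37, 48, 36, 48, 42, 34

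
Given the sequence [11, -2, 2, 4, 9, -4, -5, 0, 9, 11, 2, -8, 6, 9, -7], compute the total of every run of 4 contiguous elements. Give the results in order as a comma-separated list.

15, 13, 11, 4, 0, 0, 15, 22, 14, 11, 9, 0

(11, -2, 2, 4) → sum 15
(-2, 2, 4, 9) → sum 13
(2, 4, 9, -4) → sum 11
(4, 9, -4, -5) → sum 4
(9, -4, -5, 0) → sum 0
(-4, -5, 0, 9) → sum 0
(-5, 0, 9, 11) → sum 15
(0, 9, 11, 2) → sum 22
(9, 11, 2, -8) → sum 14
(11, 2, -8, 6) → sum 11
(2, -8, 6, 9) → sum 9
(-8, 6, 9, -7) → sum 0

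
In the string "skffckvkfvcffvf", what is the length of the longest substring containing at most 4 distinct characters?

[s] 1 distinct, len 1
[s, k] 2 distinct, len 2
[s, k, f] 3 distinct, len 3
[s, k, f, f] 3 distinct, len 4
[s, k, f, f, c] 4 distinct, len 5
[s, k, f, f, c, k] 4 distinct, len 6
[k, f, f, c, k, v] 4 distinct, len 6
[k, f, f, c, k, v, k] 4 distinct, len 7
[k, f, f, c, k, v, k, f] 4 distinct, len 8
[k, f, f, c, k, v, k, f, v] 4 distinct, len 9
[k, f, f, c, k, v, k, f, v, c] 4 distinct, len 10
[k, f, f, c, k, v, k, f, v, c, f] 4 distinct, len 11
[k, f, f, c, k, v, k, f, v, c, f, f] 4 distinct, len 12
[k, f, f, c, k, v, k, f, v, c, f, f, v] 4 distinct, len 13
[k, f, f, c, k, v, k, f, v, c, f, f, v, f] 4 distinct, len 14
Longest length with ≤4 distinct: 14.

14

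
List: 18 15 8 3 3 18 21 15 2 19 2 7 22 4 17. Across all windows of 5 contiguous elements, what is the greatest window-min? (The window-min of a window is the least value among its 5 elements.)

3

18 15 8 3 3 → min 3
15 8 3 3 18 → min 3
8 3 3 18 21 → min 3
3 3 18 21 15 → min 3
3 18 21 15 2 → min 2
18 21 15 2 19 → min 2
21 15 2 19 2 → min 2
15 2 19 2 7 → min 2
2 19 2 7 22 → min 2
19 2 7 22 4 → min 2
2 7 22 4 17 → min 2
Greatest of these is 3.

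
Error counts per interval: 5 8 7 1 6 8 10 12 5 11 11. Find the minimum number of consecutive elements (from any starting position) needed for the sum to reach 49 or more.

add 5: running sum 5 < 49
add 8: running sum 13 < 49
add 7: running sum 20 < 49
add 1: running sum 21 < 49
add 6: running sum 27 < 49
add 8: running sum 35 < 49
add 10: running sum 45 < 49
add 12: shortest ending here [8, 7, 1, 6, 8, 10, 12] sum 52, len 7
add 5: shortest ending here [7, 1, 6, 8, 10, 12, 5] sum 49, len 7
add 11: shortest ending here [6, 8, 10, 12, 5, 11] sum 52, len 6
add 11: shortest ending here [10, 12, 5, 11, 11] sum 49, len 5
Shortest qualifying length: 5.

5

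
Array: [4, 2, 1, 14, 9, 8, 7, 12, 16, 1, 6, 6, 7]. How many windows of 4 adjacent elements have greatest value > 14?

4

(4, 2, 1, 14) → max 14
(2, 1, 14, 9) → max 14
(1, 14, 9, 8) → max 14
(14, 9, 8, 7) → max 14
(9, 8, 7, 12) → max 12
(8, 7, 12, 16) → max 16  > 14 ✓
(7, 12, 16, 1) → max 16  > 14 ✓
(12, 16, 1, 6) → max 16  > 14 ✓
(16, 1, 6, 6) → max 16  > 14 ✓
(1, 6, 6, 7) → max 7
4 windows satisfy the condition.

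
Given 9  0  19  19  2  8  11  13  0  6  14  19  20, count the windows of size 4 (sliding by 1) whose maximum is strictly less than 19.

4

(9, 0, 19, 19) → max 19
(0, 19, 19, 2) → max 19
(19, 19, 2, 8) → max 19
(19, 2, 8, 11) → max 19
(2, 8, 11, 13) → max 13  < 19 ✓
(8, 11, 13, 0) → max 13  < 19 ✓
(11, 13, 0, 6) → max 13  < 19 ✓
(13, 0, 6, 14) → max 14  < 19 ✓
(0, 6, 14, 19) → max 19
(6, 14, 19, 20) → max 20
4 windows satisfy the condition.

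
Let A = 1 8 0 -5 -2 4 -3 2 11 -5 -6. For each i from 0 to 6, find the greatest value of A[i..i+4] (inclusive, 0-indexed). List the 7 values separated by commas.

8, 8, 4, 4, 11, 11, 11

[1, 8, 0, -5, -2] → max 8
[8, 0, -5, -2, 4] → max 8
[0, -5, -2, 4, -3] → max 4
[-5, -2, 4, -3, 2] → max 4
[-2, 4, -3, 2, 11] → max 11
[4, -3, 2, 11, -5] → max 11
[-3, 2, 11, -5, -6] → max 11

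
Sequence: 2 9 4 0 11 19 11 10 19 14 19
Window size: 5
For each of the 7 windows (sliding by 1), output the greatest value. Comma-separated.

(2, 9, 4, 0, 11) → max 11
(9, 4, 0, 11, 19) → max 19
(4, 0, 11, 19, 11) → max 19
(0, 11, 19, 11, 10) → max 19
(11, 19, 11, 10, 19) → max 19
(19, 11, 10, 19, 14) → max 19
(11, 10, 19, 14, 19) → max 19

11, 19, 19, 19, 19, 19, 19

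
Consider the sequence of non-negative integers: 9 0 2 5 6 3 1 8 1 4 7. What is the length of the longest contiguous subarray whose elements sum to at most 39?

add 9: [9] sum 9, len 1
add 0: [9, 0] sum 9, len 2
add 2: [9, 0, 2] sum 11, len 3
add 5: [9, 0, 2, 5] sum 16, len 4
add 6: [9, 0, 2, 5, 6] sum 22, len 5
add 3: [9, 0, 2, 5, 6, 3] sum 25, len 6
add 1: [9, 0, 2, 5, 6, 3, 1] sum 26, len 7
add 8: [9, 0, 2, 5, 6, 3, 1, 8] sum 34, len 8
add 1: [9, 0, 2, 5, 6, 3, 1, 8, 1] sum 35, len 9
add 4: [9, 0, 2, 5, 6, 3, 1, 8, 1, 4] sum 39, len 10
add 7: [0, 2, 5, 6, 3, 1, 8, 1, 4, 7] sum 37, len 10
Longest length seen: 10.

10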